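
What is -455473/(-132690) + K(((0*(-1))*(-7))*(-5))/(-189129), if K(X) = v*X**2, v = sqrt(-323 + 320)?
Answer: 455473/132690 ≈ 3.4326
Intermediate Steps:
v = I*sqrt(3) (v = sqrt(-3) = I*sqrt(3) ≈ 1.732*I)
K(X) = I*sqrt(3)*X**2 (K(X) = (I*sqrt(3))*X**2 = I*sqrt(3)*X**2)
-455473/(-132690) + K(((0*(-1))*(-7))*(-5))/(-189129) = -455473/(-132690) + (I*sqrt(3)*(((0*(-1))*(-7))*(-5))**2)/(-189129) = -455473*(-1/132690) + (I*sqrt(3)*((0*(-7))*(-5))**2)*(-1/189129) = 455473/132690 + (I*sqrt(3)*(0*(-5))**2)*(-1/189129) = 455473/132690 + (I*sqrt(3)*0**2)*(-1/189129) = 455473/132690 + (I*sqrt(3)*0)*(-1/189129) = 455473/132690 + 0*(-1/189129) = 455473/132690 + 0 = 455473/132690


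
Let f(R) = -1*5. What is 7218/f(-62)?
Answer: -7218/5 ≈ -1443.6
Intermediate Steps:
f(R) = -5
7218/f(-62) = 7218/(-5) = 7218*(-⅕) = -7218/5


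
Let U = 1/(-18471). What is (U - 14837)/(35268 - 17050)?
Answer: -137027114/168252339 ≈ -0.81441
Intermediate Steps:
U = -1/18471 ≈ -5.4139e-5
(U - 14837)/(35268 - 17050) = (-1/18471 - 14837)/(35268 - 17050) = -274054228/18471/18218 = -274054228/18471*1/18218 = -137027114/168252339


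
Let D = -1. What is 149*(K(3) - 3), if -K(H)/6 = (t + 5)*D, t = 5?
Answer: 8493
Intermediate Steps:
K(H) = 60 (K(H) = -6*(5 + 5)*(-1) = -60*(-1) = -6*(-10) = 60)
149*(K(3) - 3) = 149*(60 - 3) = 149*57 = 8493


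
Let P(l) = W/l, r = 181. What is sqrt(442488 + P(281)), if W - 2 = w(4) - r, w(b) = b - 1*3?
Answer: 5*sqrt(1397569798)/281 ≈ 665.20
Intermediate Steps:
w(b) = -3 + b (w(b) = b - 3 = -3 + b)
W = -178 (W = 2 + ((-3 + 4) - 1*181) = 2 + (1 - 181) = 2 - 180 = -178)
P(l) = -178/l
sqrt(442488 + P(281)) = sqrt(442488 - 178/281) = sqrt(124338950/281) = 5*sqrt(1397569798)/281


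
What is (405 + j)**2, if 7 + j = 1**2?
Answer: 159201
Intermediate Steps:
j = -6 (j = -7 + 1**2 = -7 + 1 = -6)
(405 + j)**2 = (405 - 6)**2 = 399**2 = 159201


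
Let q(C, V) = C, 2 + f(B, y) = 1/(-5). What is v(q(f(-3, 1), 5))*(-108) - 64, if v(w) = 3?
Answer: -388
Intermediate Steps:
f(B, y) = -11/5 (f(B, y) = -2 + 1/(-5) = -2 - ⅕ = -11/5)
v(q(f(-3, 1), 5))*(-108) - 64 = 3*(-108) - 64 = -324 - 64 = -388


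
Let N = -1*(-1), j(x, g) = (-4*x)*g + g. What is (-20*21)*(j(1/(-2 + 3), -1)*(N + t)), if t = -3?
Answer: 2520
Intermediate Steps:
j(x, g) = g - 4*g*x (j(x, g) = -4*g*x + g = g - 4*g*x)
N = 1
(-20*21)*(j(1/(-2 + 3), -1)*(N + t)) = (-20*21)*((-(1 - 4/(-2 + 3)))*(1 - 3)) = -420*(-(1 - 4/1))*(-2) = -420*(-(1 - 4*1))*(-2) = -420*(-(1 - 4))*(-2) = -420*(-1*(-3))*(-2) = -1260*(-2) = -420*(-6) = 2520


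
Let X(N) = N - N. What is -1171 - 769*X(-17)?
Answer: -1171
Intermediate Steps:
X(N) = 0
-1171 - 769*X(-17) = -1171 - 769*0 = -1171 + 0 = -1171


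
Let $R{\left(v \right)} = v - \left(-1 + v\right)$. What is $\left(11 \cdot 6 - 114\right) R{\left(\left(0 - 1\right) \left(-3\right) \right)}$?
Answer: $-48$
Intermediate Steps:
$R{\left(v \right)} = 1$ ($R{\left(v \right)} = v - \left(-1 + v\right) = 1$)
$\left(11 \cdot 6 - 114\right) R{\left(\left(0 - 1\right) \left(-3\right) \right)} = \left(11 \cdot 6 - 114\right) 1 = \left(66 - 114\right) 1 = \left(-48\right) 1 = -48$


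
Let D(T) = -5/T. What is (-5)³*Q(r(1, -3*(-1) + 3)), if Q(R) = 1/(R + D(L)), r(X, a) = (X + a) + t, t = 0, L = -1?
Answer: -125/12 ≈ -10.417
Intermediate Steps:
r(X, a) = X + a (r(X, a) = (X + a) + 0 = X + a)
Q(R) = 1/(5 + R) (Q(R) = 1/(R - 5/(-1)) = 1/(R - 5*(-1)) = 1/(R + 5) = 1/(5 + R))
(-5)³*Q(r(1, -3*(-1) + 3)) = (-5)³/(5 + (1 + (-3*(-1) + 3))) = -125/(5 + (1 + (3 + 3))) = -125/(5 + (1 + 6)) = -125/(5 + 7) = -125/12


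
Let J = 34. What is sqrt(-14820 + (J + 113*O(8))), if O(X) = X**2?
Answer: I*sqrt(7554) ≈ 86.914*I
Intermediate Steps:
sqrt(-14820 + (J + 113*O(8))) = sqrt(-14820 + (34 + 113*8**2)) = sqrt(-14820 + (34 + 113*64)) = sqrt(-14820 + (34 + 7232)) = sqrt(-14820 + 7266) = sqrt(-7554) = I*sqrt(7554)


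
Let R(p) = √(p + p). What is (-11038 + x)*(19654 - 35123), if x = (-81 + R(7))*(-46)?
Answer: 113109328 + 711574*√14 ≈ 1.1577e+8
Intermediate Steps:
R(p) = √2*√p (R(p) = √(2*p) = √2*√p)
x = 3726 - 46*√14 (x = (-81 + √2*√7)*(-46) = (-81 + √14)*(-46) = 3726 - 46*√14 ≈ 3553.9)
(-11038 + x)*(19654 - 35123) = (-11038 + (3726 - 46*√14))*(19654 - 35123) = (-7312 - 46*√14)*(-15469) = 113109328 + 711574*√14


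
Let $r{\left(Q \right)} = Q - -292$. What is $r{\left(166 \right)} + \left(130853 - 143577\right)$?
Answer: $-12266$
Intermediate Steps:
$r{\left(Q \right)} = 292 + Q$ ($r{\left(Q \right)} = Q + 292 = 292 + Q$)
$r{\left(166 \right)} + \left(130853 - 143577\right) = \left(292 + 166\right) + \left(130853 - 143577\right) = 458 + \left(130853 - 143577\right) = 458 - 12724 = -12266$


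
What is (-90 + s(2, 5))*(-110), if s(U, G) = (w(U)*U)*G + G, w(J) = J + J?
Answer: 4950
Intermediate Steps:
w(J) = 2*J
s(U, G) = G + 2*G*U² (s(U, G) = ((2*U)*U)*G + G = (2*U²)*G + G = 2*G*U² + G = G + 2*G*U²)
(-90 + s(2, 5))*(-110) = (-90 + 5*(1 + 2*2²))*(-110) = (-90 + 5*(1 + 2*4))*(-110) = (-90 + 5*(1 + 8))*(-110) = (-90 + 5*9)*(-110) = (-90 + 45)*(-110) = -45*(-110) = 4950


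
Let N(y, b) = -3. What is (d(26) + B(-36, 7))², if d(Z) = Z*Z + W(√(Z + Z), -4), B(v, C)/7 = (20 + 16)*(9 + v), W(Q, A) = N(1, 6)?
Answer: 37589161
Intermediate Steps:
W(Q, A) = -3
B(v, C) = 2268 + 252*v (B(v, C) = 7*((20 + 16)*(9 + v)) = 7*(36*(9 + v)) = 7*(324 + 36*v) = 2268 + 252*v)
d(Z) = -3 + Z² (d(Z) = Z*Z - 3 = Z² - 3 = -3 + Z²)
(d(26) + B(-36, 7))² = ((-3 + 26²) + (2268 + 252*(-36)))² = ((-3 + 676) + (2268 - 9072))² = (673 - 6804)² = (-6131)² = 37589161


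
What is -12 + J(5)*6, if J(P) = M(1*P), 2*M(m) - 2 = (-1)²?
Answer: -3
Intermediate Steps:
M(m) = 3/2 (M(m) = 1 + (½)*(-1)² = 1 + (½)*1 = 1 + ½ = 3/2)
J(P) = 3/2
-12 + J(5)*6 = -12 + (3/2)*6 = -12 + 9 = -3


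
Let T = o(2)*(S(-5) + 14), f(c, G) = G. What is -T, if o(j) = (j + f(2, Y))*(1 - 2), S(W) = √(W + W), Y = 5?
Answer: 98 + 7*I*√10 ≈ 98.0 + 22.136*I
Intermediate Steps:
S(W) = √2*√W (S(W) = √(2*W) = √2*√W)
o(j) = -5 - j (o(j) = (j + 5)*(1 - 2) = (5 + j)*(-1) = -5 - j)
T = -98 - 7*I*√10 (T = (-5 - 1*2)*(√2*√(-5) + 14) = (-5 - 2)*(√2*(I*√5) + 14) = -7*(I*√10 + 14) = -7*(14 + I*√10) = -98 - 7*I*√10 ≈ -98.0 - 22.136*I)
-T = -(-98 - 7*I*√10) = 98 + 7*I*√10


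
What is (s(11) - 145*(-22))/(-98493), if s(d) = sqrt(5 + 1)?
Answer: -3190/98493 - sqrt(6)/98493 ≈ -0.032413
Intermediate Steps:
s(d) = sqrt(6)
(s(11) - 145*(-22))/(-98493) = (sqrt(6) - 145*(-22))/(-98493) = (sqrt(6) + 3190)*(-1/98493) = (3190 + sqrt(6))*(-1/98493) = -3190/98493 - sqrt(6)/98493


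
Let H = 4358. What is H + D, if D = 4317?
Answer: 8675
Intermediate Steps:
H + D = 4358 + 4317 = 8675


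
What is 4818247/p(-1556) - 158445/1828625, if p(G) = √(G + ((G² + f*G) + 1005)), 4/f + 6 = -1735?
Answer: -31689/365725 + 4818247*√7337000038369/4214244709 ≈ 3096.8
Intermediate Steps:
f = -4/1741 (f = 4/(-6 - 1735) = 4/(-1741) = 4*(-1/1741) = -4/1741 ≈ -0.0022975)
p(G) = √(1005 + G² + 1737*G/1741) (p(G) = √(G + ((G² - 4*G/1741) + 1005)) = √(G + (1005 + G² - 4*G/1741)) = √(1005 + G² + 1737*G/1741))
4818247/p(-1556) - 158445/1828625 = 4818247/((√(3046236405 + 3024117*(-1556) + 3031081*(-1556)²)/1741)) - 158445/1828625 = 4818247/((√(3046236405 - 4705526052 + 3031081*2421136)/1741)) - 158445*1/1828625 = 4818247/((√(3046236405 - 4705526052 + 7338659328016)/1741)) - 31689/365725 = 4818247/((√7337000038369/1741)) - 31689/365725 = 4818247*(√7337000038369/4214244709) - 31689/365725 = 4818247*√7337000038369/4214244709 - 31689/365725 = -31689/365725 + 4818247*√7337000038369/4214244709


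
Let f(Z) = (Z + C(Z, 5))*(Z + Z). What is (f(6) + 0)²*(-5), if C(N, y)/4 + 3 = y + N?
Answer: -1039680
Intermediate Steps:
C(N, y) = -12 + 4*N + 4*y (C(N, y) = -12 + 4*(y + N) = -12 + 4*(N + y) = -12 + (4*N + 4*y) = -12 + 4*N + 4*y)
f(Z) = 2*Z*(8 + 5*Z) (f(Z) = (Z + (-12 + 4*Z + 4*5))*(Z + Z) = (Z + (-12 + 4*Z + 20))*(2*Z) = (Z + (8 + 4*Z))*(2*Z) = (8 + 5*Z)*(2*Z) = 2*Z*(8 + 5*Z))
(f(6) + 0)²*(-5) = (2*6*(8 + 5*6) + 0)²*(-5) = (2*6*(8 + 30) + 0)²*(-5) = (2*6*38 + 0)²*(-5) = (456 + 0)²*(-5) = 456²*(-5) = 207936*(-5) = -1039680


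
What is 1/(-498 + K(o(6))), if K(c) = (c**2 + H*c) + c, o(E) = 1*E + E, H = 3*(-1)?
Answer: -1/378 ≈ -0.0026455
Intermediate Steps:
H = -3
o(E) = 2*E (o(E) = E + E = 2*E)
K(c) = c**2 - 2*c (K(c) = (c**2 - 3*c) + c = c**2 - 2*c)
1/(-498 + K(o(6))) = 1/(-498 + (2*6)*(-2 + 2*6)) = 1/(-498 + 12*(-2 + 12)) = 1/(-498 + 12*10) = 1/(-498 + 120) = 1/(-378) = -1/378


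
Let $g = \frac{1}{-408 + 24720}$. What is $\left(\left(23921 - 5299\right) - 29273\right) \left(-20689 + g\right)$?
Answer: $\frac{5357356789517}{24312} \approx 2.2036 \cdot 10^{8}$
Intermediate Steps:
$g = \frac{1}{24312} \approx 4.1132 \cdot 10^{-5}$
$\left(\left(23921 - 5299\right) - 29273\right) \left(-20689 + g\right) = \left(\left(23921 - 5299\right) - 29273\right) \left(-20689 + \frac{1}{24312}\right) = \left(\left(23921 - 5299\right) - 29273\right) \left(- \frac{502990967}{24312}\right) = \left(18622 - 29273\right) \left(- \frac{502990967}{24312}\right) = \left(-10651\right) \left(- \frac{502990967}{24312}\right) = \frac{5357356789517}{24312}$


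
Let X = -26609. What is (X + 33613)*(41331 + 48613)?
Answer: 629967776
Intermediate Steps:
(X + 33613)*(41331 + 48613) = (-26609 + 33613)*(41331 + 48613) = 7004*89944 = 629967776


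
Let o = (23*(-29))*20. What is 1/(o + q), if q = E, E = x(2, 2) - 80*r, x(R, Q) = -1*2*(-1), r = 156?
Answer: -1/25818 ≈ -3.8733e-5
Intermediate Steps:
x(R, Q) = 2 (x(R, Q) = -2*(-1) = 2)
E = -12478 (E = 2 - 80*156 = 2 - 12480 = -12478)
o = -13340 (o = -667*20 = -13340)
q = -12478
1/(o + q) = 1/(-13340 - 12478) = 1/(-25818) = -1/25818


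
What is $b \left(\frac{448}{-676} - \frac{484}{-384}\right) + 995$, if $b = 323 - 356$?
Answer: $\frac{5274293}{5408} \approx 975.28$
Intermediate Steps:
$b = -33$ ($b = 323 - 356 = -33$)
$b \left(\frac{448}{-676} - \frac{484}{-384}\right) + 995 = - 33 \left(\frac{448}{-676} - \frac{484}{-384}\right) + 995 = - 33 \left(448 \left(- \frac{1}{676}\right) - - \frac{121}{96}\right) + 995 = - 33 \left(- \frac{112}{169} + \frac{121}{96}\right) + 995 = \left(-33\right) \frac{9697}{16224} + 995 = - \frac{106667}{5408} + 995 = \frac{5274293}{5408}$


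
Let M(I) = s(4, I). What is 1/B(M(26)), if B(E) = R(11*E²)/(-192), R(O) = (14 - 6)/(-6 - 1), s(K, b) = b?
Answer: 168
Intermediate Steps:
R(O) = -8/7 (R(O) = 8/(-7) = 8*(-⅐) = -8/7)
M(I) = I
B(E) = 1/168 (B(E) = -8/7/(-192) = -8/7*(-1/192) = 1/168)
1/B(M(26)) = 1/(1/168) = 168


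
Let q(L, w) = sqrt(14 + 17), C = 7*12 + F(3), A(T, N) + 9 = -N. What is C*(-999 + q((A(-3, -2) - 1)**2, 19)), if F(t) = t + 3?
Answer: -89910 + 90*sqrt(31) ≈ -89409.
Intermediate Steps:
F(t) = 3 + t
A(T, N) = -9 - N
C = 90 (C = 7*12 + (3 + 3) = 84 + 6 = 90)
q(L, w) = sqrt(31)
C*(-999 + q((A(-3, -2) - 1)**2, 19)) = 90*(-999 + sqrt(31)) = -89910 + 90*sqrt(31)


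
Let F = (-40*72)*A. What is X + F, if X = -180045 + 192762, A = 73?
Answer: -197523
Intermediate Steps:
X = 12717
F = -210240 (F = -40*72*73 = -2880*73 = -210240)
X + F = 12717 - 210240 = -197523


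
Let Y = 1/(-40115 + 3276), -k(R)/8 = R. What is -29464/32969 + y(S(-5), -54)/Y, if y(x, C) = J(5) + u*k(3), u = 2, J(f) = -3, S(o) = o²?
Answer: 61941765077/32969 ≈ 1.8788e+6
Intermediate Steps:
k(R) = -8*R
Y = -1/36839 (Y = 1/(-36839) = -1/36839 ≈ -2.7145e-5)
y(x, C) = -51 (y(x, C) = -3 + 2*(-8*3) = -3 + 2*(-24) = -3 - 48 = -51)
-29464/32969 + y(S(-5), -54)/Y = -29464/32969 - 51/(-1/36839) = -29464*1/32969 - 51*(-36839) = -29464/32969 + 1878789 = 61941765077/32969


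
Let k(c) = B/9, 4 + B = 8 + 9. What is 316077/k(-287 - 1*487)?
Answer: 2844693/13 ≈ 2.1882e+5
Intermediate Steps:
B = 13 (B = -4 + (8 + 9) = -4 + 17 = 13)
k(c) = 13/9
316077/k(-287 - 1*487) = 316077/(13/9) = 316077*(9/13) = 2844693/13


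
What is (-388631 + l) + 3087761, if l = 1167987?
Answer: 3867117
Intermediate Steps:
(-388631 + l) + 3087761 = (-388631 + 1167987) + 3087761 = 779356 + 3087761 = 3867117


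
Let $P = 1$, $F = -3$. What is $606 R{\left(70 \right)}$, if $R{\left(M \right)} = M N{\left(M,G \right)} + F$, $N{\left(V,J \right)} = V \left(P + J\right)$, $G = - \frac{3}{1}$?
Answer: $-5940618$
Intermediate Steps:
$G = -3$ ($G = \left(-3\right) 1 = -3$)
$N{\left(V,J \right)} = V \left(1 + J\right)$
$R{\left(M \right)} = -3 - 2 M^{2}$ ($R{\left(M \right)} = M M \left(1 - 3\right) - 3 = M M \left(-2\right) - 3 = M \left(- 2 M\right) - 3 = - 2 M^{2} - 3 = -3 - 2 M^{2}$)
$606 R{\left(70 \right)} = 606 \left(-3 - 2 \cdot 70^{2}\right) = 606 \left(-3 - 9800\right) = 606 \left(-9803\right) = -5940618$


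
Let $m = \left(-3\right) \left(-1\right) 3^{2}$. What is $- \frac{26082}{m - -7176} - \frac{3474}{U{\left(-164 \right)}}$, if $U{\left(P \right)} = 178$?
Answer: $- \frac{706329}{30527} \approx -23.138$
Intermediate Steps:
$m = 27$ ($m = 3 \cdot 9 = 27$)
$- \frac{26082}{m - -7176} - \frac{3474}{U{\left(-164 \right)}} = - \frac{26082}{27 - -7176} - \frac{3474}{178} = - \frac{26082}{27 + 7176} - \frac{1737}{89} = - \frac{26082}{7203} - \frac{1737}{89} = \left(-26082\right) \frac{1}{7203} - \frac{1737}{89} = - \frac{1242}{343} - \frac{1737}{89} = - \frac{706329}{30527}$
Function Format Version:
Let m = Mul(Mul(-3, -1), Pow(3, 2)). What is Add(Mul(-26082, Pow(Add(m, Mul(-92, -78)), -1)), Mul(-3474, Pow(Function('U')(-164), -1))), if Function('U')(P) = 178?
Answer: Rational(-706329, 30527) ≈ -23.138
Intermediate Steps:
m = 27 (m = Mul(3, 9) = 27)
Add(Mul(-26082, Pow(Add(m, Mul(-92, -78)), -1)), Mul(-3474, Pow(Function('U')(-164), -1))) = Add(Mul(-26082, Pow(Add(27, Mul(-92, -78)), -1)), Mul(-3474, Pow(178, -1))) = Add(Mul(-26082, Pow(Add(27, 7176), -1)), Mul(-3474, Rational(1, 178))) = Add(Mul(-26082, Pow(7203, -1)), Rational(-1737, 89)) = Add(Mul(-26082, Rational(1, 7203)), Rational(-1737, 89)) = Add(Rational(-1242, 343), Rational(-1737, 89)) = Rational(-706329, 30527)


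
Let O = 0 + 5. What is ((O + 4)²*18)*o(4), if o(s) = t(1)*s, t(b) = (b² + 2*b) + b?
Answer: 23328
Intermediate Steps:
t(b) = b² + 3*b
O = 5
o(s) = 4*s (o(s) = (1*(3 + 1))*s = (1*4)*s = 4*s)
((O + 4)²*18)*o(4) = ((5 + 4)²*18)*(4*4) = (9²*18)*16 = (81*18)*16 = 1458*16 = 23328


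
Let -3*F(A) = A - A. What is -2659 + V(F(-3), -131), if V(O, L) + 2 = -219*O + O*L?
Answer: -2661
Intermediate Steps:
F(A) = 0 (F(A) = -(A - A)/3 = -⅓*0 = 0)
V(O, L) = -2 - 219*O + L*O (V(O, L) = -2 + (-219*O + O*L) = -2 + (-219*O + L*O) = -2 - 219*O + L*O)
-2659 + V(F(-3), -131) = -2659 + (-2 - 219*0 - 131*0) = -2659 + (-2 + 0 + 0) = -2659 - 2 = -2661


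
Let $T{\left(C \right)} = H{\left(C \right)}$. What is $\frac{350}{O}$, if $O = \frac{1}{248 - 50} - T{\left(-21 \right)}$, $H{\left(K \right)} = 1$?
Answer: $- \frac{69300}{197} \approx -351.78$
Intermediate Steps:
$T{\left(C \right)} = 1$
$O = - \frac{197}{198}$ ($O = \frac{1}{248 - 50} - 1 = \frac{1}{198} - 1 = - \frac{197}{198} \approx -0.99495$)
$\frac{350}{O} = \frac{350}{- \frac{197}{198}} = 350 \left(- \frac{198}{197}\right) = - \frac{69300}{197}$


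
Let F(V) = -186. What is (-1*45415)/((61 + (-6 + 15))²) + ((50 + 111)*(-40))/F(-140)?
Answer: 2310881/91140 ≈ 25.355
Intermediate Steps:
(-1*45415)/((61 + (-6 + 15))²) + ((50 + 111)*(-40))/F(-140) = (-1*45415)/((61 + (-6 + 15))²) + ((50 + 111)*(-40))/(-186) = -45415/(61 + 9)² + (161*(-40))*(-1/186) = -45415/(70²) - 6440*(-1/186) = -45415/4900 + 3220/93 = -45415*1/4900 + 3220/93 = -9083/980 + 3220/93 = 2310881/91140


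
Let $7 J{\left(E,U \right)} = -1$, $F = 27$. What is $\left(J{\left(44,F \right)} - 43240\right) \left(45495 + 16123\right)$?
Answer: $- \frac{18650597858}{7} \approx -2.6644 \cdot 10^{9}$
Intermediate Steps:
$J{\left(E,U \right)} = - \frac{1}{7}$ ($J{\left(E,U \right)} = \frac{1}{7} \left(-1\right) = - \frac{1}{7}$)
$\left(J{\left(44,F \right)} - 43240\right) \left(45495 + 16123\right) = \left(- \frac{1}{7} - 43240\right) \left(45495 + 16123\right) = \left(- \frac{302681}{7}\right) 61618 = - \frac{18650597858}{7}$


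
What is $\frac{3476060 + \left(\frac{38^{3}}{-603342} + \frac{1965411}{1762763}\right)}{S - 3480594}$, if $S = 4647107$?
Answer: $\frac{1848480532971102493}{620321840457205149} \approx 2.9799$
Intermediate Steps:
$\frac{3476060 + \left(\frac{38^{3}}{-603342} + \frac{1965411}{1762763}\right)}{S - 3480594} = \frac{3476060 + \left(\frac{38^{3}}{-603342} + \frac{1965411}{1762763}\right)}{4647107 - 3480594} = \frac{3476060 + \left(54872 \left(- \frac{1}{603342}\right) + 1965411 \cdot \frac{1}{1762763}\right)}{1166513} = \left(3476060 + \left(- \frac{27436}{301671} + \frac{1965411}{1762763}\right)\right) \frac{1}{1166513} = \left(3476060 + \frac{544544336113}{531774476973}\right) \frac{1}{1166513} = \frac{1848480532971102493}{531774476973} \cdot \frac{1}{1166513} = \frac{1848480532971102493}{620321840457205149}$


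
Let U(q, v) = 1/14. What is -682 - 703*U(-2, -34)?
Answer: -10251/14 ≈ -732.21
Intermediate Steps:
U(q, v) = 1/14
-682 - 703*U(-2, -34) = -682 - 703*1/14 = -682 - 703/14 = -10251/14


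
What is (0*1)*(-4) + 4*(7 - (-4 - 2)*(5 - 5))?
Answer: 28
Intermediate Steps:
(0*1)*(-4) + 4*(7 - (-4 - 2)*(5 - 5)) = 0*(-4) + 4*(7 - (-6)*0) = 0 + 4*(7 - 1*0) = 0 + 4*(7 + 0) = 0 + 4*7 = 0 + 28 = 28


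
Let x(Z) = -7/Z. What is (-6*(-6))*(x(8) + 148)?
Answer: 10593/2 ≈ 5296.5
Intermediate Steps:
(-6*(-6))*(x(8) + 148) = (-6*(-6))*(-7/8 + 148) = 36*(-7*1/8 + 148) = 36*(-7/8 + 148) = 36*(1177/8) = 10593/2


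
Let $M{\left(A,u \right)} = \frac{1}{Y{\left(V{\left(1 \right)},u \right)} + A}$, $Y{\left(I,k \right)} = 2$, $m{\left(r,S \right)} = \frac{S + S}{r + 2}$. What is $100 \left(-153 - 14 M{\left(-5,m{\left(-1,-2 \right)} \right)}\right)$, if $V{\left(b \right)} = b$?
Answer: $- \frac{44500}{3} \approx -14833.0$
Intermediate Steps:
$m{\left(r,S \right)} = \frac{2 S}{2 + r}$
$M{\left(A,u \right)} = \frac{1}{2 + A}$
$100 \left(-153 - 14 M{\left(-5,m{\left(-1,-2 \right)} \right)}\right) = 100 \left(-153 - \frac{14}{2 - 5}\right) = 100 \left(-153 - \frac{14}{-3}\right) = 100 \left(-153 - - \frac{14}{3}\right) = 100 \left(-153 + \frac{14}{3}\right) = 100 \left(- \frac{445}{3}\right) = - \frac{44500}{3}$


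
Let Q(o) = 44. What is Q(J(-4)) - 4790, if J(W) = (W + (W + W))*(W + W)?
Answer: -4746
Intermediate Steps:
J(W) = 6*W**2 (J(W) = (W + 2*W)*(2*W) = (3*W)*(2*W) = 6*W**2)
Q(J(-4)) - 4790 = 44 - 4790 = -4746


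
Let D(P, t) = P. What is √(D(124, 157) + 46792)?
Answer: 2*√11729 ≈ 216.60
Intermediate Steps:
√(D(124, 157) + 46792) = √(124 + 46792) = √46916 = 2*√11729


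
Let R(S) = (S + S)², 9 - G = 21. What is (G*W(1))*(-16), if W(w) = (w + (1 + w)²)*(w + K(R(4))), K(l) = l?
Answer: 62400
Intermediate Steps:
G = -12 (G = 9 - 1*21 = 9 - 21 = -12)
R(S) = 4*S² (R(S) = (2*S)² = 4*S²)
W(w) = (64 + w)*(w + (1 + w)²) (W(w) = (w + (1 + w)²)*(w + 4*4²) = (w + (1 + w)²)*(w + 4*16) = (w + (1 + w)²)*(w + 64) = (w + (1 + w)²)*(64 + w) = (64 + w)*(w + (1 + w)²))
(G*W(1))*(-16) = -12*(64 + 1³ + 67*1² + 193*1)*(-16) = -12*(64 + 1 + 67*1 + 193)*(-16) = -12*(64 + 1 + 67 + 193)*(-16) = -12*325*(-16) = -3900*(-16) = 62400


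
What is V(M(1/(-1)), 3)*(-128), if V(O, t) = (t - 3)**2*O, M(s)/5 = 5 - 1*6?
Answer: 0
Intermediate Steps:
M(s) = -5 (M(s) = 5*(5 - 1*6) = 5*(5 - 6) = 5*(-1) = -5)
V(O, t) = O*(-3 + t)**2 (V(O, t) = (-3 + t)**2*O = O*(-3 + t)**2)
V(M(1/(-1)), 3)*(-128) = -5*(-3 + 3)**2*(-128) = -5*0**2*(-128) = -5*0*(-128) = 0*(-128) = 0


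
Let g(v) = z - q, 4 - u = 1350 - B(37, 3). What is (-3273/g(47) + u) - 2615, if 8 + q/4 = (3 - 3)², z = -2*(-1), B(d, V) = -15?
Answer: -138457/34 ≈ -4072.3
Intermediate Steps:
u = -1361 (u = 4 - (1350 - 1*(-15)) = 4 - (1350 + 15) = 4 - 1*1365 = 4 - 1365 = -1361)
z = 2
q = -32 (q = -32 + 4*(3 - 3)² = -32 + 4*0² = -32 + 4*0 = -32 + 0 = -32)
g(v) = 34 (g(v) = 2 - 1*(-32) = 2 + 32 = 34)
(-3273/g(47) + u) - 2615 = (-3273/34 - 1361) - 2615 = -49547/34 - 2615 = -138457/34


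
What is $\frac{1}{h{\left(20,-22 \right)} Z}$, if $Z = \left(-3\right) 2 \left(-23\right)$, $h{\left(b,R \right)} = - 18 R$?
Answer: $\frac{1}{54648} \approx 1.8299 \cdot 10^{-5}$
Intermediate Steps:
$Z = 138$ ($Z = \left(-6\right) \left(-23\right) = 138$)
$\frac{1}{h{\left(20,-22 \right)} Z} = \frac{1}{\left(-18\right) \left(-22\right) 138} = \frac{1}{396 \cdot 138} = \frac{1}{54648}$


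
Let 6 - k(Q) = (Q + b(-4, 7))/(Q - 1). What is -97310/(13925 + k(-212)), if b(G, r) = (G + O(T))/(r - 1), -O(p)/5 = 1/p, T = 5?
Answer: -124362180/17802541 ≈ -6.9856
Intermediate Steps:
O(p) = -5/p
b(G, r) = (-1 + G)/(-1 + r) (b(G, r) = (G - 5/5)/(r - 1) = (G - 5*⅕)/(-1 + r) = (G - 1)/(-1 + r) = (-1 + G)/(-1 + r))
k(Q) = 6 - (-⅚ + Q)/(-1 + Q) (k(Q) = 6 - (Q + (-1 - 4)/(-1 + 7))/(Q - 1) = 6 - (Q - 5/6)/(-1 + Q) = 6 - (Q + (⅙)*(-5))/(-1 + Q) = 6 - (Q - ⅚)/(-1 + Q) = 6 - (-⅚ + Q)/(-1 + Q))
-97310/(13925 + k(-212)) = -97310/(13925 + (-31 + 30*(-212))/(6*(-1 - 212))) = -97310/(13925 + (⅙)*(-31 - 6360)/(-213)) = -97310/(13925 + (⅙)*(-1/213)*(-6391)) = -97310/(13925 + 6391/1278) = -97310/17802541/1278 = -97310*1278/17802541 = -124362180/17802541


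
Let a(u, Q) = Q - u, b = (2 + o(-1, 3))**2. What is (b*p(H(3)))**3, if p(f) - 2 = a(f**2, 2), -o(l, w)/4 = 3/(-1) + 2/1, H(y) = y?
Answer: -5832000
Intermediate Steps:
o(l, w) = 4 (o(l, w) = -4*(3/(-1) + 2/1) = -4*(3*(-1) + 2*1) = -4*(-3 + 2) = -4*(-1) = 4)
b = 36 (b = (2 + 4)**2 = 6**2 = 36)
p(f) = 4 - f**2 (p(f) = 2 + (2 - f**2) = 4 - f**2)
(b*p(H(3)))**3 = (36*(4 - 1*3**2))**3 = (36*(4 - 1*9))**3 = (36*(4 - 9))**3 = (36*(-5))**3 = (-180)**3 = -5832000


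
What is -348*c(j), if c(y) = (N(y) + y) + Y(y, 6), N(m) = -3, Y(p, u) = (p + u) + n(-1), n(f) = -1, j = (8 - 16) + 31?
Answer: -16704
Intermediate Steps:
j = 23 (j = -8 + 31 = 23)
Y(p, u) = -1 + p + u (Y(p, u) = (p + u) - 1 = -1 + p + u)
c(y) = 2 + 2*y (c(y) = (-3 + y) + (-1 + y + 6) = (-3 + y) + (5 + y) = 2 + 2*y)
-348*c(j) = -348*(2 + 2*23) = -348*(2 + 46) = -348*48 = -16704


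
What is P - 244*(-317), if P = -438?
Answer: 76910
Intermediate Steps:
P - 244*(-317) = -438 - 244*(-317) = -438 + 77348 = 76910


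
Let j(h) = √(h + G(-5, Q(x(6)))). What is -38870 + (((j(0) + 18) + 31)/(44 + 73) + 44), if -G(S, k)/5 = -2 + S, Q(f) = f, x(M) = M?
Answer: -4542593/117 + √35/117 ≈ -38826.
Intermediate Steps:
G(S, k) = 10 - 5*S (G(S, k) = -5*(-2 + S) = 10 - 5*S)
j(h) = √(35 + h) (j(h) = √(h + (10 - 5*(-5))) = √(h + (10 + 25)) = √(h + 35) = √(35 + h))
-38870 + (((j(0) + 18) + 31)/(44 + 73) + 44) = -38870 + (((√(35 + 0) + 18) + 31)/(44 + 73) + 44) = -38870 + (((√35 + 18) + 31)/117 + 44) = -38870 + (((18 + √35) + 31)/117 + 44) = -38870 + ((49 + √35)/117 + 44) = -38870 + ((49/117 + √35/117) + 44) = -38870 + (5197/117 + √35/117) = -4542593/117 + √35/117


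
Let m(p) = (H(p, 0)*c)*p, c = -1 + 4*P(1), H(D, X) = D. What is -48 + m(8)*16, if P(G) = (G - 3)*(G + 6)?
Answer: -58416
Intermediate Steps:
P(G) = (-3 + G)*(6 + G)
c = -57 (c = -1 + 4*(-18 + 1**2 + 3*1) = -1 + 4*(-18 + 1 + 3) = -1 + 4*(-14) = -1 - 56 = -57)
m(p) = -57*p**2 (m(p) = (p*(-57))*p = (-57*p)*p = -57*p**2)
-48 + m(8)*16 = -48 - 57*8**2*16 = -48 - 57*64*16 = -48 - 3648*16 = -48 - 58368 = -58416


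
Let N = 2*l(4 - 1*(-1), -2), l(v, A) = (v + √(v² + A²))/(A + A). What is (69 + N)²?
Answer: (133 - √29)²/4 ≈ 4071.4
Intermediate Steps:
l(v, A) = (v + √(A² + v²))/(2*A) (l(v, A) = (v + √(A² + v²))/((2*A)) = (v + √(A² + v²))*(1/(2*A)) = (v + √(A² + v²))/(2*A))
N = -5/2 - √29/2 (N = 2*((½)*((4 - 1*(-1)) + √((-2)² + (4 - 1*(-1))²))/(-2)) = 2*((½)*(-½)*((4 + 1) + √(4 + (4 + 1)²))) = 2*((½)*(-½)*(5 + √(4 + 5²))) = 2*((½)*(-½)*(5 + √(4 + 25))) = 2*((½)*(-½)*(5 + √29)) = 2*(-5/4 - √29/4) = -5/2 - √29/2 ≈ -5.1926)
(69 + N)² = (69 + (-5/2 - √29/2))² = (133/2 - √29/2)²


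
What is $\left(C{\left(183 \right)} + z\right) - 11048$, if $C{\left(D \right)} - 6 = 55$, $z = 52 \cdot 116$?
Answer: $-4955$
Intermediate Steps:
$z = 6032$
$C{\left(D \right)} = 61$ ($C{\left(D \right)} = 6 + 55 = 61$)
$\left(C{\left(183 \right)} + z\right) - 11048 = \left(61 + 6032\right) - 11048 = 6093 - 11048 = -4955$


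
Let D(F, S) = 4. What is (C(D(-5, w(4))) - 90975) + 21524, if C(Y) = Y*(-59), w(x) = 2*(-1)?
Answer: -69687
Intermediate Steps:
w(x) = -2
C(Y) = -59*Y
(C(D(-5, w(4))) - 90975) + 21524 = (-59*4 - 90975) + 21524 = (-236 - 90975) + 21524 = -91211 + 21524 = -69687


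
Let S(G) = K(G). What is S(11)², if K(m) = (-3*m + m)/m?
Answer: 4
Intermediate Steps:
K(m) = -2 (K(m) = (-2*m)/m = -2)
S(G) = -2
S(11)² = (-2)² = 4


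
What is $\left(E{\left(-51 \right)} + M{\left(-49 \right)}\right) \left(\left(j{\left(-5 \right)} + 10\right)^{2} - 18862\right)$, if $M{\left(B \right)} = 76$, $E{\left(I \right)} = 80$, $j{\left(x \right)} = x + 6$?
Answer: $-2923596$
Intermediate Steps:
$j{\left(x \right)} = 6 + x$
$\left(E{\left(-51 \right)} + M{\left(-49 \right)}\right) \left(\left(j{\left(-5 \right)} + 10\right)^{2} - 18862\right) = \left(80 + 76\right) \left(\left(\left(6 - 5\right) + 10\right)^{2} - 18862\right) = 156 \left(\left(1 + 10\right)^{2} - 18862\right) = 156 \left(11^{2} - 18862\right) = 156 \left(121 - 18862\right) = 156 \left(-18741\right) = -2923596$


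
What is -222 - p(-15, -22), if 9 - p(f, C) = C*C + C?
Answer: 231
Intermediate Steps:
p(f, C) = 9 - C - C² (p(f, C) = 9 - (C*C + C) = 9 - (C² + C) = 9 - (C + C²) = 9 + (-C - C²) = 9 - C - C²)
-222 - p(-15, -22) = -222 - (9 - 1*(-22) - 1*(-22)²) = -222 - (9 + 22 - 1*484) = -222 - (9 + 22 - 484) = -222 - 1*(-453) = -222 + 453 = 231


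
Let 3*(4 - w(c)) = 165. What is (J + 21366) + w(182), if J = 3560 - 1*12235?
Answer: 12640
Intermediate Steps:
w(c) = -51 (w(c) = 4 - ⅓*165 = 4 - 55 = -51)
J = -8675 (J = 3560 - 12235 = -8675)
(J + 21366) + w(182) = (-8675 + 21366) - 51 = 12691 - 51 = 12640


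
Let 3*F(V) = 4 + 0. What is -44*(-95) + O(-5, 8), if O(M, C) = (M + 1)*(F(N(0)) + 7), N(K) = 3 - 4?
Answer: 12440/3 ≈ 4146.7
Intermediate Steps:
N(K) = -1
F(V) = 4/3 (F(V) = (4 + 0)/3 = (⅓)*4 = 4/3)
O(M, C) = 25/3 + 25*M/3 (O(M, C) = (M + 1)*(4/3 + 7) = (1 + M)*(25/3) = 25/3 + 25*M/3)
-44*(-95) + O(-5, 8) = -44*(-95) + (25/3 + (25/3)*(-5)) = 4180 + (25/3 - 125/3) = 4180 - 100/3 = 12440/3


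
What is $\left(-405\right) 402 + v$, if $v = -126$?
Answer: $-162936$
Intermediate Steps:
$\left(-405\right) 402 + v = \left(-405\right) 402 - 126 = -162810 - 126 = -162936$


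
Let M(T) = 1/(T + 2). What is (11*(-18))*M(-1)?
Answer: -198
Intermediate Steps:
M(T) = 1/(2 + T)
(11*(-18))*M(-1) = (11*(-18))/(2 - 1) = -198/1 = -198*1 = -198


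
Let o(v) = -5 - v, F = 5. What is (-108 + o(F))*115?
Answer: -13570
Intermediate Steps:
(-108 + o(F))*115 = (-108 + (-5 - 1*5))*115 = (-108 + (-5 - 5))*115 = (-108 - 10)*115 = -118*115 = -13570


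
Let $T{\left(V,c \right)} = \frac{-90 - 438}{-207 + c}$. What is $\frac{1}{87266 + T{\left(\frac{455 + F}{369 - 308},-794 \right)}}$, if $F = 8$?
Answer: $\frac{91}{7941254} \approx 1.1459 \cdot 10^{-5}$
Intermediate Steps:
$T{\left(V,c \right)} = - \frac{528}{-207 + c}$
$\frac{1}{87266 + T{\left(\frac{455 + F}{369 - 308},-794 \right)}} = \frac{1}{87266 - \frac{528}{-207 - 794}} = \frac{1}{87266 - \frac{528}{-1001}} = \frac{1}{87266 - - \frac{48}{91}} = \frac{1}{87266 + \frac{48}{91}} = \frac{1}{\frac{7941254}{91}} = \frac{91}{7941254}$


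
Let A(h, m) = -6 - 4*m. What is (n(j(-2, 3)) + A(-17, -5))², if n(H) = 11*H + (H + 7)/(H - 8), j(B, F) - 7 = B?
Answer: 4225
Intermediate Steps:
j(B, F) = 7 + B
n(H) = 11*H + (7 + H)/(-8 + H)
(n(j(-2, 3)) + A(-17, -5))² = ((7 - 87*(7 - 2) + 11*(7 - 2)²)/(-8 + (7 - 2)) + (-6 - 4*(-5)))² = ((7 - 87*5 + 11*5²)/(-8 + 5) + (-6 + 20))² = ((7 - 435 + 11*25)/(-3) + 14)² = (-(7 - 435 + 275)/3 + 14)² = (-⅓*(-153) + 14)² = (51 + 14)² = 65² = 4225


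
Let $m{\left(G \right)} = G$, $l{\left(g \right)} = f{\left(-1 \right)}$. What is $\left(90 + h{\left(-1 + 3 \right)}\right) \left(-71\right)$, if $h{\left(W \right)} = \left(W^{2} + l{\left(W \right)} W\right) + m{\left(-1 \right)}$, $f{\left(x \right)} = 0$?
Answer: $-6603$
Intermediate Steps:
$l{\left(g \right)} = 0$
$h{\left(W \right)} = -1 + W^{2}$ ($h{\left(W \right)} = \left(W^{2} + 0 W\right) - 1 = \left(W^{2} + 0\right) - 1 = W^{2} - 1 = -1 + W^{2}$)
$\left(90 + h{\left(-1 + 3 \right)}\right) \left(-71\right) = \left(90 - \left(1 - \left(-1 + 3\right)^{2}\right)\right) \left(-71\right) = \left(90 - \left(1 - 2^{2}\right)\right) \left(-71\right) = \left(90 + \left(-1 + 4\right)\right) \left(-71\right) = \left(90 + 3\right) \left(-71\right) = 93 \left(-71\right) = -6603$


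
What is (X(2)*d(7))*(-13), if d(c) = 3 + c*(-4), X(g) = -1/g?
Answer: -325/2 ≈ -162.50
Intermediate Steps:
d(c) = 3 - 4*c
(X(2)*d(7))*(-13) = ((-1/2)*(3 - 4*7))*(-13) = ((-1*1/2)*(3 - 28))*(-13) = -1/2*(-25)*(-13) = (25/2)*(-13) = -325/2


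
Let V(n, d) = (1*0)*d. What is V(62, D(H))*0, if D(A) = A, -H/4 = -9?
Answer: 0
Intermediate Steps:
H = 36 (H = -4*(-9) = 36)
V(n, d) = 0 (V(n, d) = 0*d = 0)
V(62, D(H))*0 = 0*0 = 0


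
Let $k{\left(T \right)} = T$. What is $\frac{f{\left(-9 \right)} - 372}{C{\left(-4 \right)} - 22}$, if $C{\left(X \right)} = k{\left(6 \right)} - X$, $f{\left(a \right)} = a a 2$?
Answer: $\frac{35}{2} \approx 17.5$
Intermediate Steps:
$f{\left(a \right)} = 2 a^{2}$ ($f{\left(a \right)} = a^{2} \cdot 2 = 2 a^{2}$)
$C{\left(X \right)} = 6 - X$
$\frac{f{\left(-9 \right)} - 372}{C{\left(-4 \right)} - 22} = \frac{2 \left(-9\right)^{2} - 372}{\left(6 - -4\right) - 22} = \frac{2 \cdot 81 - 372}{\left(6 + 4\right) + \left(-70 + 48\right)} = \frac{162 - 372}{10 - 22} = - \frac{210}{-12} = \left(-210\right) \left(- \frac{1}{12}\right) = \frac{35}{2}$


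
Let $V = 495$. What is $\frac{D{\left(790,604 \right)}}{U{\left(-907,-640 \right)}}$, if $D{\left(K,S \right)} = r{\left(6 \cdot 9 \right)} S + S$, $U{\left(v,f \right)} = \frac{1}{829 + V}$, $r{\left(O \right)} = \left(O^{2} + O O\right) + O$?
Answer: $4707810352$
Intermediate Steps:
$r{\left(O \right)} = O + 2 O^{2}$ ($r{\left(O \right)} = \left(O^{2} + O^{2}\right) + O = 2 O^{2} + O = O + 2 O^{2}$)
$U{\left(v,f \right)} = \frac{1}{1324}$ ($U{\left(v,f \right)} = \frac{1}{829 + 495} = \frac{1}{1324}$)
$D{\left(K,S \right)} = 5887 S$ ($D{\left(K,S \right)} = 6 \cdot 9 \left(1 + 2 \cdot 6 \cdot 9\right) S + S = 54 \left(1 + 2 \cdot 54\right) S + S = 54 \left(1 + 108\right) S + S = 54 \cdot 109 S + S = 5886 S + S = 5887 S$)
$\frac{D{\left(790,604 \right)}}{U{\left(-907,-640 \right)}} = 5887 \cdot 604 \frac{1}{\frac{1}{1324}} = 3555748 \cdot 1324 = 4707810352$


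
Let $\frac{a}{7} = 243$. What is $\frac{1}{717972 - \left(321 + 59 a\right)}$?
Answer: $\frac{1}{617292} \approx 1.62 \cdot 10^{-6}$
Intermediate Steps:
$a = 1701$ ($a = 7 \cdot 243 = 1701$)
$\frac{1}{717972 - \left(321 + 59 a\right)} = \frac{1}{717972 - 100680} = \frac{1}{617292}$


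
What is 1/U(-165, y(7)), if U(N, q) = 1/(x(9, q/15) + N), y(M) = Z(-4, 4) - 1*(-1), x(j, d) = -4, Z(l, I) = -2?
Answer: -169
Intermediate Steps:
y(M) = -1 (y(M) = -2 - 1*(-1) = -2 + 1 = -1)
U(N, q) = 1/(-4 + N)
1/U(-165, y(7)) = 1/(1/(-4 - 165)) = 1/(1/(-169)) = 1/(-1/169) = -169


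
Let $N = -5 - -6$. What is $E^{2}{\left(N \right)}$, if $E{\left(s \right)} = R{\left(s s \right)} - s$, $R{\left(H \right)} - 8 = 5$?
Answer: $144$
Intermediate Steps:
$R{\left(H \right)} = 13$ ($R{\left(H \right)} = 8 + 5 = 13$)
$N = 1$ ($N = -5 + 6 = 1$)
$E{\left(s \right)} = 13 - s$
$E^{2}{\left(N \right)} = \left(13 - 1\right)^{2} = 12^{2} = 144$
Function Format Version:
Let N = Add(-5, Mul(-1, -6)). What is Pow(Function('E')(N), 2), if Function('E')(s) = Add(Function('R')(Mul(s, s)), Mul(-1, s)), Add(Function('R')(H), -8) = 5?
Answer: 144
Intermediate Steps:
Function('R')(H) = 13 (Function('R')(H) = Add(8, 5) = 13)
N = 1 (N = Add(-5, 6) = 1)
Function('E')(s) = Add(13, Mul(-1, s))
Pow(Function('E')(N), 2) = Pow(Add(13, Mul(-1, 1)), 2) = Pow(Add(13, -1), 2) = Pow(12, 2) = 144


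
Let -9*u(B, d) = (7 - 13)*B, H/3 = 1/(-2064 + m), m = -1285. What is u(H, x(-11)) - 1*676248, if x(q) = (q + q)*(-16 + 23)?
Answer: -2264754554/3349 ≈ -6.7625e+5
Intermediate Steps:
x(q) = 14*q (x(q) = (2*q)*7 = 14*q)
H = -3/3349 (H = 3/(-2064 - 1285) = 3/(-3349) = 3*(-1/3349) = -3/3349 ≈ -0.00089579)
u(B, d) = 2*B/3 (u(B, d) = -(7 - 13)*B/9 = -(-2)*B/3 = 2*B/3)
u(H, x(-11)) - 1*676248 = (⅔)*(-3/3349) - 1*676248 = -2/3349 - 676248 = -2264754554/3349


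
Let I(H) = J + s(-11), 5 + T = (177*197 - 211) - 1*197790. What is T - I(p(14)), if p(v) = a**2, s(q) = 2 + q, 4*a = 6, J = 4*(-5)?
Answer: -163108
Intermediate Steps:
T = -163137 (T = -5 + ((177*197 - 211) - 1*197790) = -5 + ((34869 - 211) - 197790) = -5 + (34658 - 197790) = -5 - 163132 = -163137)
J = -20
a = 3/2 (a = (1/4)*6 = 3/2 ≈ 1.5000)
p(v) = 9/4 (p(v) = (3/2)**2 = 9/4)
I(H) = -29 (I(H) = -20 + (2 - 11) = -20 - 9 = -29)
T - I(p(14)) = -163137 - 1*(-29) = -163137 + 29 = -163108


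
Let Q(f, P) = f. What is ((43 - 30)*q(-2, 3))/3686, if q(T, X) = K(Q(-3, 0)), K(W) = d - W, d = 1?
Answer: 26/1843 ≈ 0.014107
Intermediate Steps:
K(W) = 1 - W
q(T, X) = 4 (q(T, X) = 1 - 1*(-3) = 1 + 3 = 4)
((43 - 30)*q(-2, 3))/3686 = ((43 - 30)*4)/3686 = (13*4)*(1/3686) = 52*(1/3686) = 26/1843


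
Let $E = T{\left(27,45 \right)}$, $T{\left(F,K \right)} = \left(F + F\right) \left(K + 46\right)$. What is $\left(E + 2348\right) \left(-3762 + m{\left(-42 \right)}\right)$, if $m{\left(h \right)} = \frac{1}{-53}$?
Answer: $- \frac{1447948394}{53} \approx -2.732 \cdot 10^{7}$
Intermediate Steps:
$m{\left(h \right)} = - \frac{1}{53}$
$T{\left(F,K \right)} = 2 F \left(46 + K\right)$
$E = 4914$ ($E = 2 \cdot 27 \left(46 + 45\right) = 2 \cdot 27 \cdot 91 = 4914$)
$\left(E + 2348\right) \left(-3762 + m{\left(-42 \right)}\right) = \left(4914 + 2348\right) \left(-3762 - \frac{1}{53}\right) = 7262 \left(- \frac{199387}{53}\right) = - \frac{1447948394}{53}$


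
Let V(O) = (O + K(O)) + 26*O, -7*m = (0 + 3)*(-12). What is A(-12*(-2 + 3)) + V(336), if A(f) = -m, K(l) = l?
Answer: 65820/7 ≈ 9402.9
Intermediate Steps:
m = 36/7 (m = -(0 + 3)*(-12)/7 = -3*(-12)/7 = -⅐*(-36) = 36/7 ≈ 5.1429)
A(f) = -36/7 (A(f) = -1*36/7 = -36/7)
V(O) = 28*O (V(O) = (O + O) + 26*O = 2*O + 26*O = 28*O)
A(-12*(-2 + 3)) + V(336) = -36/7 + 28*336 = -36/7 + 9408 = 65820/7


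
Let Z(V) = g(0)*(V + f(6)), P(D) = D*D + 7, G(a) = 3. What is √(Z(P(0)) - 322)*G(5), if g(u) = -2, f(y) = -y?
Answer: 54*I ≈ 54.0*I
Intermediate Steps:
P(D) = 7 + D² (P(D) = D² + 7 = 7 + D²)
Z(V) = 12 - 2*V (Z(V) = -2*(V - 1*6) = -2*(V - 6) = -2*(-6 + V) = 12 - 2*V)
√(Z(P(0)) - 322)*G(5) = √((12 - 2*(7 + 0²)) - 322)*3 = √((12 - 2*(7 + 0)) - 322)*3 = √((12 - 2*7) - 322)*3 = √((12 - 14) - 322)*3 = √(-2 - 322)*3 = √(-324)*3 = (18*I)*3 = 54*I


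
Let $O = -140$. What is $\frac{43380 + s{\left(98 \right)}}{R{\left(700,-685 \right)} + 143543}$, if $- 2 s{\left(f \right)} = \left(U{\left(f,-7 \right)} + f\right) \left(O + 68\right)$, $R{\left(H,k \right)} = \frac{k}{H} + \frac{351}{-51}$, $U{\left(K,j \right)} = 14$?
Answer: $\frac{112840560}{341613631} \approx 0.33032$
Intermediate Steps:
$R{\left(H,k \right)} = - \frac{117}{17} + \frac{k}{H}$ ($R{\left(H,k \right)} = \frac{k}{H} + 351 \left(- \frac{1}{51}\right) = \frac{k}{H} - \frac{117}{17} = - \frac{117}{17} + \frac{k}{H}$)
$s{\left(f \right)} = 504 + 36 f$ ($s{\left(f \right)} = - \frac{\left(14 + f\right) \left(-140 + 68\right)}{2} = - \frac{\left(14 + f\right) \left(-72\right)}{2} = - \frac{-1008 - 72 f}{2} = 504 + 36 f$)
$\frac{43380 + s{\left(98 \right)}}{R{\left(700,-685 \right)} + 143543} = \frac{43380 + \left(504 + 36 \cdot 98\right)}{\left(- \frac{117}{17} - \frac{685}{700}\right) + 143543} = \frac{43380 + \left(504 + 3528\right)}{\left(- \frac{117}{17} - \frac{137}{140}\right) + 143543} = \frac{43380 + 4032}{\left(- \frac{117}{17} - \frac{137}{140}\right) + 143543} = \frac{47412}{- \frac{18709}{2380} + 143543} = \frac{47412}{\frac{341613631}{2380}} = 47412 \cdot \frac{2380}{341613631} = \frac{112840560}{341613631}$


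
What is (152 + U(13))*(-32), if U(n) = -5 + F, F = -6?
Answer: -4512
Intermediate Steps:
U(n) = -11 (U(n) = -5 - 6 = -11)
(152 + U(13))*(-32) = (152 - 11)*(-32) = 141*(-32) = -4512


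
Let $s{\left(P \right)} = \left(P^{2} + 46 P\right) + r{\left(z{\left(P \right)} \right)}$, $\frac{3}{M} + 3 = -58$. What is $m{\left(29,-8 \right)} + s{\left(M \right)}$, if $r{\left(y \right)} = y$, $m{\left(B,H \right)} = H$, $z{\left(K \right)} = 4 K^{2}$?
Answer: $- \frac{38141}{3721} \approx -10.25$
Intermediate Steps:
$M = - \frac{3}{61}$ ($M = \frac{3}{-3 - 58} = \frac{3}{-61} = 3 \left(- \frac{1}{61}\right) = - \frac{3}{61} \approx -0.04918$)
$s{\left(P \right)} = 5 P^{2} + 46 P$ ($s{\left(P \right)} = \left(P^{2} + 46 P\right) + 4 P^{2} = 5 P^{2} + 46 P$)
$m{\left(29,-8 \right)} + s{\left(M \right)} = -8 - \frac{3 \left(46 + 5 \left(- \frac{3}{61}\right)\right)}{61} = -8 - \frac{3 \left(46 - \frac{15}{61}\right)}{61} = -8 - \frac{8373}{3721} = - \frac{38141}{3721}$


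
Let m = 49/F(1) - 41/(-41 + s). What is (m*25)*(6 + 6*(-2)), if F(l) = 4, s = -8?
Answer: -192375/98 ≈ -1963.0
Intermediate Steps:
m = 2565/196 (m = 49/4 - 41/(-41 - 8) = 49*(1/4) - 41/(-49) = 49/4 - 41*(-1/49) = 49/4 + 41/49 = 2565/196 ≈ 13.087)
(m*25)*(6 + 6*(-2)) = ((2565/196)*25)*(6 + 6*(-2)) = 64125*(6 - 12)/196 = (64125/196)*(-6) = -192375/98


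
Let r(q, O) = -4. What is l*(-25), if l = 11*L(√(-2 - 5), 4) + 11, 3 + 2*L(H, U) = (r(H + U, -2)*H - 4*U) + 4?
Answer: 3575/2 + 550*I*√7 ≈ 1787.5 + 1455.2*I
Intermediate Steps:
L(H, U) = ½ - 2*H - 2*U (L(H, U) = -3/2 + ((-4*H - 4*U) + 4)/2 = -3/2 + (4 - 4*H - 4*U)/2 = -3/2 + (2 - 2*H - 2*U) = ½ - 2*H - 2*U)
l = -143/2 - 22*I*√7 (l = 11*(½ - 2*√(-2 - 5) - 2*4) + 11 = 11*(½ - 2*I*√7 - 8) + 11 = 11*(-15/2 - 2*I*√7) + 11 = (-165/2 - 22*I*√7) + 11 = -143/2 - 22*I*√7 ≈ -71.5 - 58.207*I)
l*(-25) = (-143/2 - 22*I*√7)*(-25) = 3575/2 + 550*I*√7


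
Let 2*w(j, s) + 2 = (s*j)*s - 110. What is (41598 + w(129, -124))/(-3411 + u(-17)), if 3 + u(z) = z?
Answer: -1033294/3431 ≈ -301.16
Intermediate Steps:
u(z) = -3 + z
w(j, s) = -56 + j*s²/2 (w(j, s) = -1 + ((s*j)*s - 110)/2 = -1 + ((j*s)*s - 110)/2 = -1 + (j*s² - 110)/2 = -1 + (-110 + j*s²)/2 = -1 + (-55 + j*s²/2) = -56 + j*s²/2)
(41598 + w(129, -124))/(-3411 + u(-17)) = (41598 + (-56 + (½)*129*(-124)²))/(-3411 + (-3 - 17)) = (41598 + (-56 + (½)*129*15376))/(-3411 - 20) = (41598 + (-56 + 991752))/(-3431) = (41598 + 991696)*(-1/3431) = 1033294*(-1/3431) = -1033294/3431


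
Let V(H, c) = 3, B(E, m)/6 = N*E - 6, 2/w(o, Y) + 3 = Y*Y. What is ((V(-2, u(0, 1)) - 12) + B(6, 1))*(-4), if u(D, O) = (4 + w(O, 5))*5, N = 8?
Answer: -972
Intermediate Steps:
w(o, Y) = 2/(-3 + Y**2) (w(o, Y) = 2/(-3 + Y*Y) = 2/(-3 + Y**2))
u(D, O) = 225/11 (u(D, O) = (4 + 2/(-3 + 5**2))*5 = (4 + 2/(-3 + 25))*5 = (4 + 2/22)*5 = (4 + 2*(1/22))*5 = (4 + 1/11)*5 = (45/11)*5 = 225/11)
B(E, m) = -36 + 48*E (B(E, m) = 6*(8*E - 6) = 6*(-6 + 8*E) = -36 + 48*E)
((V(-2, u(0, 1)) - 12) + B(6, 1))*(-4) = ((3 - 12) + (-36 + 48*6))*(-4) = (-9 + (-36 + 288))*(-4) = (-9 + 252)*(-4) = 243*(-4) = -972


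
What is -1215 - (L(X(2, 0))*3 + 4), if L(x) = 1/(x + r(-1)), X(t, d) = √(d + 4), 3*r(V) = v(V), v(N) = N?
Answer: -6104/5 ≈ -1220.8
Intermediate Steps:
r(V) = V/3
X(t, d) = √(4 + d)
L(x) = 1/(-⅓ + x) (L(x) = 1/(x + (⅓)*(-1)) = 1/(x - ⅓) = 1/(-⅓ + x))
-1215 - (L(X(2, 0))*3 + 4) = -1215 - ((3/(-1 + 3*√(4 + 0)))*3 + 4) = -1215 - ((3/(-1 + 3*√4))*3 + 4) = -1215 - ((3/(-1 + 3*2))*3 + 4) = -1215 - ((3/(-1 + 6))*3 + 4) = -1215 - ((3/5)*3 + 4) = -1215 - ((3*(⅕))*3 + 4) = -1215 - ((⅗)*3 + 4) = -1215 - (9/5 + 4) = -1215 - 1*29/5 = -1215 - 29/5 = -6104/5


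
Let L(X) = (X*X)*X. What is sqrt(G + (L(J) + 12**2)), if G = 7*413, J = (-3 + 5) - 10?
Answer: 29*sqrt(3) ≈ 50.229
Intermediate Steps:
J = -8 (J = 2 - 10 = -8)
L(X) = X**3 (L(X) = X**2*X = X**3)
G = 2891
sqrt(G + (L(J) + 12**2)) = sqrt(2891 + ((-8)**3 + 12**2)) = sqrt(2891 + (-512 + 144)) = sqrt(2891 - 368) = sqrt(2523) = 29*sqrt(3)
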